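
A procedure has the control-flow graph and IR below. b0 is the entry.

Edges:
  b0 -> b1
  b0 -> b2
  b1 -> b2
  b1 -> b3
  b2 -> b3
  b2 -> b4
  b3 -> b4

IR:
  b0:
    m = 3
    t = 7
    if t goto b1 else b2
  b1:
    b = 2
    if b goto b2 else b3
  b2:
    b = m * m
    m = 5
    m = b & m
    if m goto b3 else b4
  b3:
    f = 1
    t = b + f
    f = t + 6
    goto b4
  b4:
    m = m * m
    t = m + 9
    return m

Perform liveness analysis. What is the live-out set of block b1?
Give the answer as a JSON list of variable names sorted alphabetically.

Block summaries:
  b0 def {m,t} use ∅
  b1 def {b} use ∅
  b2 def {b,m} use {m}
  b3 def {f,t} use {b}
  b4 def {m,t} use {m}

Liveness:
  live b0: ∅→{m}
  live b1: {m}→{b,m}
  live b2: {m}→{b,m}
  live b3: {b,m}→{m}
  live b4: {m}→∅

live-out(b1) = ["b", "m"]

Answer: ["b", "m"]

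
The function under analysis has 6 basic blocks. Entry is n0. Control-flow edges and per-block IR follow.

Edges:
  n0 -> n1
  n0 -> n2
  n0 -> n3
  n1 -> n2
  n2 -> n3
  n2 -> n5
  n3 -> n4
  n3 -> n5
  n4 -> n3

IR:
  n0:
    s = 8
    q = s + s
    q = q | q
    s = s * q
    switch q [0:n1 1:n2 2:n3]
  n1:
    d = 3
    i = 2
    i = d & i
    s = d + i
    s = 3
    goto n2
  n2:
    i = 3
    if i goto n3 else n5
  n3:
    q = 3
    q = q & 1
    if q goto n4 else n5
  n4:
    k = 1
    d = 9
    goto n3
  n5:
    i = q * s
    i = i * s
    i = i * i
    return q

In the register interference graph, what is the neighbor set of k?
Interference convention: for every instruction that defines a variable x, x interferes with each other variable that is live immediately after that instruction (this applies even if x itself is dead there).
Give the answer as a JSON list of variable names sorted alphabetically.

Block summaries:
  n0: {q,s} / ∅
  n1: {d,i,s} / ∅
  n2: {i} / ∅
  n3: {q} / ∅
  n4: {d,k} / ∅
  n5: {i} / {q,s}

Live sets:
  n0 li=∅ lo={q,s}
  n1 li={q} lo={q,s}
  n2 li={q,s} lo={q,s}
  n3 li={s} lo={q,s}
  n4 li={s} lo={s}
  n5 li={q,s} lo=∅

Conflict graph:
  d: {i,q,s}
  i: {d,q,s}
  k: {s}
  q: {d,i,s}
  s: {d,i,k,q}

N(k) = ["s"]

Answer: ["s"]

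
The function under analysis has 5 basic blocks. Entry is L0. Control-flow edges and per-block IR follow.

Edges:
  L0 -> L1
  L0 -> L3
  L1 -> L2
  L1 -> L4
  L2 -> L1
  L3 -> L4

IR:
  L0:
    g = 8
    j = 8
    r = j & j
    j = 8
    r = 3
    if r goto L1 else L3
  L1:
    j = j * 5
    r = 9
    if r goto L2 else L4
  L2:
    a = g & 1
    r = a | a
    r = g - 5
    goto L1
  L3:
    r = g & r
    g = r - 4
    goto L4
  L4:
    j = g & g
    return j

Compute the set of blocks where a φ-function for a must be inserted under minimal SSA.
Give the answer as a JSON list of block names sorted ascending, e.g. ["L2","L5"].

idom tree: L1←L0 L2←L1 L3←L0 L4←L0
Join-block Dom:
  L1: preds {L0,L2}: {L0} ∩ {L0,L1,L2} = {L0}; idom=L0
  L4: preds {L1,L3}: {L0,L1} ∩ {L0,L3} = {L0}; idom=L0

DF derivation:
  join L1 pred L0: · stop@L0
  join L1 pred L2: L2→L1 stop@L0
  join L4 pred L1: L1 stop@L0
  join L4 pred L3: L3 stop@L0
  DF(L0)=∅
  DF(L1)={L1,L4}
  DF(L2)={L1}
  DF(L3)={L4}
  DF(L4)=∅

φ for a: defs {L2}
  DF⁺ = {L1,L4}

Answer: ["L1", "L4"]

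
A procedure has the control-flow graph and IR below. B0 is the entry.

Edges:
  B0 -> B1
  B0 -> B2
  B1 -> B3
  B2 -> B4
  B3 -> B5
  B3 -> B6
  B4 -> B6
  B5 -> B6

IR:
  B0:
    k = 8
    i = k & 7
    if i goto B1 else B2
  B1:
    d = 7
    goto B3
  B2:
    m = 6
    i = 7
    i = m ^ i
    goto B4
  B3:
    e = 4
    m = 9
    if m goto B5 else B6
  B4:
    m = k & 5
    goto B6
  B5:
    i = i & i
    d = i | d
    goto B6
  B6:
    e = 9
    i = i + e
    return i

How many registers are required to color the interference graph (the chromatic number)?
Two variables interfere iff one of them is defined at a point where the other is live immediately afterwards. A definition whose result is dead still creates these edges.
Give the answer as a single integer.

def/use:
  B0 def {i,k} use ∅
  B1 def {d} use ∅
  B2 def {i,m} use ∅
  B3 def {e,m} use ∅
  B4 def {m} use {k}
  B5 def {d,i} use {d,i}
  B6 def {e,i} use {i}

Backward fixpoint:
  B0 li=∅ lo={i,k}
  B1 li={i} lo={d,i}
  B2 li={k} lo={i,k}
  B3 li={d,i} lo={d,i}
  B4 li={i,k} lo={i}
  B5 li={d,i} lo={i}
  B6 li={i} lo=∅

Interference:
  d↔{e,i,m}
  e↔{d,i}
  i↔{d,e,k,m}
  k↔{i,m}
  m↔{d,i,k}

Registers:
  lower bound: {d,e,i} mutually conflict ⇒ χ ≥ 3
  assign d→R1 e→R2 i→R0 k→R1 m→R2 — no edge inside a register ⇒ χ ≤ 3
  χ = 3

Answer: 3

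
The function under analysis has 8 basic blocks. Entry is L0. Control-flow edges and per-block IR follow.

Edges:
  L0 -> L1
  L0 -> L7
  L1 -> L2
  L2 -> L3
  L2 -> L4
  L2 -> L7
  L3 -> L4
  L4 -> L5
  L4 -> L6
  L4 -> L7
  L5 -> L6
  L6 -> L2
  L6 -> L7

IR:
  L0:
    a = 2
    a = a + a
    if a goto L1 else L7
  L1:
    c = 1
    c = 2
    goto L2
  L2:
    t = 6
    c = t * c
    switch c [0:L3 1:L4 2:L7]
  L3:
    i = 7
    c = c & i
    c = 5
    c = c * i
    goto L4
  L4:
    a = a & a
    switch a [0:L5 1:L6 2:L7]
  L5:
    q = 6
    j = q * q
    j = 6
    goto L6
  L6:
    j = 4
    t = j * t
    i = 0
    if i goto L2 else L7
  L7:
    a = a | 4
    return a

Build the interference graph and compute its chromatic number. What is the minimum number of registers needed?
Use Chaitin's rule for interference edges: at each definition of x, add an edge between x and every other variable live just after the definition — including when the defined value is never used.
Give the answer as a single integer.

Per-block:
  L0: def={a} ue=∅
  L1: def={c} ue=∅
  L2: def={c,t} ue={c}
  L3: def={c,i} ue={c}
  L4: def={a} ue={a}
  L5: def={j,q} ue=∅
  L6: def={i,j,t} ue={t}
  L7: def={a} ue={a}

Backward fixpoint:
  L0 li=∅ lo={a}
  L1 li={a} lo={a,c}
  L2 li={a,c} lo={a,c,t}
  L3 li={a,c,t} lo={a,c,t}
  L4 li={a,c,t} lo={a,c,t}
  L5 li={a,c,t} lo={a,c,t}
  L6 li={a,c,t} lo={a,c}
  L7 li={a} lo=∅

Interference:
  a↔{c,i,j,q,t}
  c↔{a,i,j,q,t}
  i↔{a,c,t}
  j↔{a,c,t}
  q↔{a,c,t}
  t↔{a,c,i,j,q}

Registers:
  lower bound: {a,c,i,t} mutually conflict ⇒ χ ≥ 4
  assign a→c0 c→c1 i→c3 j→c3 q→c3 t→c2 — no edge inside a register ⇒ χ ≤ 4
  χ = 4

Answer: 4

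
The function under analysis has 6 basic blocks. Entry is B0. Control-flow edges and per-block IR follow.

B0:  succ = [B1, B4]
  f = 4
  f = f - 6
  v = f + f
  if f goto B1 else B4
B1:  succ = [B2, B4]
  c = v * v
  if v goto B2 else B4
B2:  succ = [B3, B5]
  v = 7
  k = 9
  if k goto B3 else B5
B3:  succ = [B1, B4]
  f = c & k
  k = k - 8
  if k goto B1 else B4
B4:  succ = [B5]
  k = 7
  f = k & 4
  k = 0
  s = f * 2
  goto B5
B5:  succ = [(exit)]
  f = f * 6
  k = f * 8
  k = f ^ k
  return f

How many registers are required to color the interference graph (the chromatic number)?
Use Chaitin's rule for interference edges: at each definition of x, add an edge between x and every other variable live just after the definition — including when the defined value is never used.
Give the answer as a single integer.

def/use:
  B0: {f,v} / ∅
  B1: {c} / {v}
  B2: {k,v} / ∅
  B3: {f,k} / {c,k}
  B4: {f,k,s} / ∅
  B5: {f,k} / {f}

Liveness:
  B0: in=∅ out={f,v}
  B1: in={f,v} out={c,f}
  B2: in={c,f} out={c,f,k,v}
  B3: in={c,k,v} out={f,v}
  B4: in=∅ out={f}
  B5: in={f} out=∅

Interference:
  c — {f,k,v}
  f — {c,k,s,v}
  k — {c,f,v}
  s — {f}
  v — {c,f,k}

Chromatic number:
  {c,f,k,v} pairwise interfere (4-clique) ⇒ χ ≥ 4
  4-colouring: c0={f}  c1={c,s}  c2={k}  c3={v}
  χ = 4

Answer: 4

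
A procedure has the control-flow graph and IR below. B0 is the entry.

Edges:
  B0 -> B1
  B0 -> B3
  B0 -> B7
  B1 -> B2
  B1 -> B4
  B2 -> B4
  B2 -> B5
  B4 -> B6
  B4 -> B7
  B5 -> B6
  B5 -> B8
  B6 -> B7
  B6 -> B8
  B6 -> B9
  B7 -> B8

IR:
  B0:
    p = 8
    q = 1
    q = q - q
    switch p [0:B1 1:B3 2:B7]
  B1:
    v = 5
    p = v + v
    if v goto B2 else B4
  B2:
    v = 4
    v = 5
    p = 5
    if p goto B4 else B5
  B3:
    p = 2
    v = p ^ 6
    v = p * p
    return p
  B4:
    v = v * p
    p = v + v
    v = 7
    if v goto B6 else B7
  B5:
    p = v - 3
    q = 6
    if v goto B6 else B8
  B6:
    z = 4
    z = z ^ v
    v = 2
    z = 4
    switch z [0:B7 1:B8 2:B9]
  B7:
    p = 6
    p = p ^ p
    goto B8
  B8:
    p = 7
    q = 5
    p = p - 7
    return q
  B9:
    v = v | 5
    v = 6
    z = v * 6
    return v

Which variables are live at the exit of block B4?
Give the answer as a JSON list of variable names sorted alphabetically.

Block summaries:
  B0 def {p,q} use ∅
  B1 def {p,v} use ∅
  B2 def {p,v} use ∅
  B3 def {p,v} use ∅
  B4 def {p,v} use {p,v}
  B5 def {p,q} use {v}
  B6 def {v,z} use {v}
  B7 def {p} use ∅
  B8 def {p,q} use ∅
  B9 def {v,z} use {v}

Live sets:
  live B0: ∅→∅
  live B1: ∅→{p,v}
  live B2: ∅→{p,v}
  live B3: ∅→∅
  live B4: {p,v}→{v}
  live B5: {v}→{v}
  live B6: {v}→{v}
  live B7: ∅→∅
  live B8: ∅→∅
  live B9: {v}→∅

live-out(B4) = ["v"]

Answer: ["v"]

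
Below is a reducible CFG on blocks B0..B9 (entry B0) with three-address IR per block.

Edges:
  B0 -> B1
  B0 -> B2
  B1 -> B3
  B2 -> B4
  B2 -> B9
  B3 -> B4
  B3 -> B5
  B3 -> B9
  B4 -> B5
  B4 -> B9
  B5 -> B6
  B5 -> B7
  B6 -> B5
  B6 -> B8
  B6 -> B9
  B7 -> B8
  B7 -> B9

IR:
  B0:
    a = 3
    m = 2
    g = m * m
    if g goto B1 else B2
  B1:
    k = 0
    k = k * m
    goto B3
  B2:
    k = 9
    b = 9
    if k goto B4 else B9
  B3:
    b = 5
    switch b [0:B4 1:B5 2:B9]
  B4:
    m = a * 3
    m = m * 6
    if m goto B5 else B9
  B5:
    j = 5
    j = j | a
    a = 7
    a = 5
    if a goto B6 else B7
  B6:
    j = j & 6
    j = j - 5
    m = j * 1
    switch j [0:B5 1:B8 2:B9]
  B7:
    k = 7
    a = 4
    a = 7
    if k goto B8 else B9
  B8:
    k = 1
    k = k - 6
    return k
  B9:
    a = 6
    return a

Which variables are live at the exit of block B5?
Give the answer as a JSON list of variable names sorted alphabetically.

def/use:
  B0: def={a,g,m} ue=∅
  B1: def={k} ue={m}
  B2: def={b,k} ue=∅
  B3: def={b} ue=∅
  B4: def={m} ue={a}
  B5: def={a,j} ue={a}
  B6: def={j,m} ue={j}
  B7: def={a,k} ue=∅
  B8: def={k} ue=∅
  B9: def={a} ue=∅

Backward fixpoint:
  live B0: ∅→{a,m}
  live B1: {a,m}→{a}
  live B2: {a}→{a}
  live B3: {a}→{a}
  live B4: {a}→{a}
  live B5: {a}→{a,j}
  live B6: {a,j}→{a}
  live B7: ∅→∅
  live B8: ∅→∅
  live B9: ∅→∅

live-out(B5) = ["a", "j"]

Answer: ["a", "j"]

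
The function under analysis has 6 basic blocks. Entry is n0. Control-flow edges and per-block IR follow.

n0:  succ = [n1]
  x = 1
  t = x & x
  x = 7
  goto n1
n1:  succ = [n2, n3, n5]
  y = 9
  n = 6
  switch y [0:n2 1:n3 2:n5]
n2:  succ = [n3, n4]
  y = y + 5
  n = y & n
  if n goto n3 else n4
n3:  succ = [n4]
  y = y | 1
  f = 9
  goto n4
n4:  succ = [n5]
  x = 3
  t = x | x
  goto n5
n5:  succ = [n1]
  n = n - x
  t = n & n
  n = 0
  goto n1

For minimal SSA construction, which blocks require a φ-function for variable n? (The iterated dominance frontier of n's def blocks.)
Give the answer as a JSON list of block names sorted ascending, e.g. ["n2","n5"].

Answer: ["n1", "n3", "n4", "n5"]

Working:
idom tree: n1←n0 n2←n1 n3←n1 n4←n1 n5←n1
Dom∩ at merges:
  n1: preds {n0,n5}: {n0} ∩ {n0,n1,n5} = {n0}; idom=n0
  n3: preds {n1,n2}: {n0,n1} ∩ {n0,n1,n2} = {n0,n1}; idom=n1
  n4: preds {n2,n3}: {n0,n1,n2} ∩ {n0,n1,n3} = {n0,n1}; idom=n1
  n5: preds {n1,n4}: {n0,n1} ∩ {n0,n1,n4} = {n0,n1}; idom=n1

Frontier:
  join n1 pred n0: · stop@n0
  join n1 pred n5: n5→n1 stop@n0
  join n3 pred n1: · stop@n1
  join n3 pred n2: n2 stop@n1
  join n4 pred n2: n2 stop@n1
  join n4 pred n3: n3 stop@n1
  join n5 pred n1: · stop@n1
  join n5 pred n4: n4 stop@n1
  n0: DF=∅
  n1: DF={n1}
  n2: DF={n3,n4}
  n3: DF={n4}
  n4: DF={n5}
  n5: DF={n1}

φ for n: defs {n1,n2,n5}
  DF⁺ = {n1,n3,n4,n5}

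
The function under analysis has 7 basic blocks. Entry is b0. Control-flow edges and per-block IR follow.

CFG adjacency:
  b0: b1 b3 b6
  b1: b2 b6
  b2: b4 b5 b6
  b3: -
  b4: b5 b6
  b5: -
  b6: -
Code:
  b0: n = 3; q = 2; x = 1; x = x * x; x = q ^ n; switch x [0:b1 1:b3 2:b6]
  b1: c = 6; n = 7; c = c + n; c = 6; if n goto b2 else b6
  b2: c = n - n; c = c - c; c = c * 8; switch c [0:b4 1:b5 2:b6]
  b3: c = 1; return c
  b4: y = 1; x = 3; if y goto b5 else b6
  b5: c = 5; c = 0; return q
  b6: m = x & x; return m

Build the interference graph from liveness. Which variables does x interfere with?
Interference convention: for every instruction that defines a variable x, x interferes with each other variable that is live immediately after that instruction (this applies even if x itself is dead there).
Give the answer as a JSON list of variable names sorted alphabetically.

def/use:
  b0 def {n,q,x} use ∅
  b1 def {c,n} use ∅
  b2 def {c} use {n}
  b3 def {c} use ∅
  b4 def {x,y} use ∅
  b5 def {c} use {q}
  b6 def {m} use {x}

Liveness:
  live b0: ∅→{q,x}
  live b1: {q,x}→{n,q,x}
  live b2: {n,q,x}→{q,x}
  live b3: ∅→∅
  live b4: {q}→{q,x}
  live b5: {q}→∅
  live b6: {x}→∅

Interference:
  c — {n,q,x}
  m — ∅
  n — {c,q,x}
  q — {c,n,x,y}
  x — {c,n,q,y}
  y — {q,x}

N(x) = ["c", "n", "q", "y"]

Answer: ["c", "n", "q", "y"]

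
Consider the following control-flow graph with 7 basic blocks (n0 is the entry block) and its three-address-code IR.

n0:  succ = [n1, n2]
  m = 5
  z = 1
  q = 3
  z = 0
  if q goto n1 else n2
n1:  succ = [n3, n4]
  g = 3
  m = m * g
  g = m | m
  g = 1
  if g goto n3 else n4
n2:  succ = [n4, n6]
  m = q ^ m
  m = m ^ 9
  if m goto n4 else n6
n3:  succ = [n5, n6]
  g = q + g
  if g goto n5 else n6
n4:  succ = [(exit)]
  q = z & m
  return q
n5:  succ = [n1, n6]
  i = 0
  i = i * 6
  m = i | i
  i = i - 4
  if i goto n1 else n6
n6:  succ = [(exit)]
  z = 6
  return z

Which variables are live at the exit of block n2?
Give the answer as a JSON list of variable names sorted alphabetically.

Answer: ["m", "z"]

Analysis:
Block summaries:
  n0: def={m,q,z} ue=∅
  n1: def={g,m} ue={m}
  n2: def={m} ue={m,q}
  n3: def={g} ue={g,q}
  n4: def={q} ue={m,z}
  n5: def={i,m} ue=∅
  n6: def={z} ue=∅

Backward fixpoint:
  n0 li=∅ lo={m,q,z}
  n1 li={m,q,z} lo={g,m,q,z}
  n2 li={m,q,z} lo={m,z}
  n3 li={g,q,z} lo={q,z}
  n4 li={m,z} lo=∅
  n5 li={q,z} lo={m,q,z}
  n6 li=∅ lo=∅

live-out(n2) = ["m", "z"]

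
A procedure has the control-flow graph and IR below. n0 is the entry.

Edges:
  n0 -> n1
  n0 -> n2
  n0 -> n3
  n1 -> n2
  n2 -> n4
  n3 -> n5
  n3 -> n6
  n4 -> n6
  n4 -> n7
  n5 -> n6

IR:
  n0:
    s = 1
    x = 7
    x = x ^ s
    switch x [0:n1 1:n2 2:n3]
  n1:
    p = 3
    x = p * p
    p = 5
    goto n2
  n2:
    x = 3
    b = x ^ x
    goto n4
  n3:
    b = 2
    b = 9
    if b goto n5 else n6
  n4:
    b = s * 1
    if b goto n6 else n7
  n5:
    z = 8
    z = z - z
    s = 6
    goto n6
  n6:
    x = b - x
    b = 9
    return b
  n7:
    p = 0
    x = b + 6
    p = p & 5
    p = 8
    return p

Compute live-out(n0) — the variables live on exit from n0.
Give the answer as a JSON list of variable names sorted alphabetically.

Per-block:
  n0: def={s,x} ue=∅
  n1: def={p,x} ue=∅
  n2: def={b,x} ue=∅
  n3: def={b} ue=∅
  n4: def={b} ue={s}
  n5: def={s,z} ue=∅
  n6: def={b,x} ue={b,x}
  n7: def={p,x} ue={b}

Liveness:
  live n0: ∅→{s,x}
  live n1: {s}→{s}
  live n2: {s}→{s,x}
  live n3: {x}→{b,x}
  live n4: {s,x}→{b,x}
  live n5: {b,x}→{b,x}
  live n6: {b,x}→∅
  live n7: {b}→∅

live-out(n0) = ["s", "x"]

Answer: ["s", "x"]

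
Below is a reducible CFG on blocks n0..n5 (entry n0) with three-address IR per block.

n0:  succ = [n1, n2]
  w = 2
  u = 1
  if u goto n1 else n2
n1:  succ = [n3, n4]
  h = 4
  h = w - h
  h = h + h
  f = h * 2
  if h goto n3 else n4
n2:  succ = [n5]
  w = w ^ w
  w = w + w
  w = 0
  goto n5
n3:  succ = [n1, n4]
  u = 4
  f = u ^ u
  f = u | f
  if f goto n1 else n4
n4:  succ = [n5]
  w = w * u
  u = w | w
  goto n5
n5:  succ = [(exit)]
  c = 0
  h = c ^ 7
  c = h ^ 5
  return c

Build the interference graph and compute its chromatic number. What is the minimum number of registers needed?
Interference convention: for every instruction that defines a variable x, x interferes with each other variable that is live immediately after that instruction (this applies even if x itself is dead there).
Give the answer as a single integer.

def/use:
  n0 def {u,w} use ∅
  n1 def {f,h} use {w}
  n2 def {w} use {w}
  n3 def {f,u} use ∅
  n4 def {u,w} use {u,w}
  n5 def {c,h} use ∅

Live sets:
  live n0: ∅→{u,w}
  live n1: {u,w}→{u,w}
  live n2: {w}→∅
  live n3: {w}→{u,w}
  live n4: {u,w}→∅
  live n5: ∅→∅

Conflict graph:
  c: ∅
  f: {h,u,w}
  h: {f,u,w}
  u: {f,h,w}
  w: {f,h,u}

Chromatic number:
  {f,h,u,w} pairwise interfere (4-clique) ⇒ χ ≥ 4
  4-colouring: c0={c,f}  c1={h}  c2={u}  c3={w}
  χ = 4

Answer: 4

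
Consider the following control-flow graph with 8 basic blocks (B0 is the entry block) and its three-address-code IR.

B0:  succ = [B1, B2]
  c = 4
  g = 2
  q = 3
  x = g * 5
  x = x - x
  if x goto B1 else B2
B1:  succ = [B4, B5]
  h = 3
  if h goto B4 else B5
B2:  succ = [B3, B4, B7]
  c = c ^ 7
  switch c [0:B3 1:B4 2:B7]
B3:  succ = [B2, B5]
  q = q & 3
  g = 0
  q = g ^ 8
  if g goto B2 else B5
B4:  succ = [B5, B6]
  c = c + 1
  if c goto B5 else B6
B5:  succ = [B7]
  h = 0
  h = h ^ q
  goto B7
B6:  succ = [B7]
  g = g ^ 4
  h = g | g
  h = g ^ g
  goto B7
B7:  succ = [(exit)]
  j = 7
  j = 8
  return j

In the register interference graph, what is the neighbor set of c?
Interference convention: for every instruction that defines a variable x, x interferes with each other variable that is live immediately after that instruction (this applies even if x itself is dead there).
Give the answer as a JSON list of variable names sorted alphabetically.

def/use:
  B0: def={c,g,q,x} ue=∅
  B1: def={h} ue=∅
  B2: def={c} ue={c}
  B3: def={g,q} ue={q}
  B4: def={c} ue={c}
  B5: def={h} ue={q}
  B6: def={g,h} ue={g}
  B7: def={j} ue=∅

Liveness:
  B0 li=∅ lo={c,g,q}
  B1 li={c,g,q} lo={c,g,q}
  B2 li={c,g,q} lo={c,g,q}
  B3 li={c,q} lo={c,g,q}
  B4 li={c,g,q} lo={g,q}
  B5 li={q} lo=∅
  B6 li={g} lo=∅
  B7 li=∅ lo=∅

Interfere edges:
  c: {g,h,q,x}
  g: {c,h,q,x}
  h: {c,g,q}
  j: ∅
  q: {c,g,h,x}
  x: {c,g,q}

N(c) = ["g", "h", "q", "x"]

Answer: ["g", "h", "q", "x"]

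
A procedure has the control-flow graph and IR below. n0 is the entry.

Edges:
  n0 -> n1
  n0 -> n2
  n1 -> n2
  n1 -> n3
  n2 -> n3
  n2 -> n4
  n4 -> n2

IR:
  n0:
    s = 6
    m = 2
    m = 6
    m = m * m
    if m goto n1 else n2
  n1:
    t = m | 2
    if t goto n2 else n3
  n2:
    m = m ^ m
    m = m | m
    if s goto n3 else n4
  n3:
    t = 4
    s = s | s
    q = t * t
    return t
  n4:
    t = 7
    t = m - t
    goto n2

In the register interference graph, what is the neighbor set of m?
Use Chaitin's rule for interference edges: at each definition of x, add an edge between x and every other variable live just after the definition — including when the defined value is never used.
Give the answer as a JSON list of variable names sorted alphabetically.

Answer: ["s", "t"]

Derivation:
Per-block:
  n0: {m,s} / ∅
  n1: {t} / {m}
  n2: {m} / {m,s}
  n3: {q,s,t} / {s}
  n4: {t} / {m}

Liveness:
  live n0: ∅→{m,s}
  live n1: {m,s}→{m,s}
  live n2: {m,s}→{m,s}
  live n3: {s}→∅
  live n4: {m,s}→{m,s}

Conflict graph:
  m↔{s,t}
  q↔{t}
  s↔{m,t}
  t↔{m,q,s}

N(m) = ["s", "t"]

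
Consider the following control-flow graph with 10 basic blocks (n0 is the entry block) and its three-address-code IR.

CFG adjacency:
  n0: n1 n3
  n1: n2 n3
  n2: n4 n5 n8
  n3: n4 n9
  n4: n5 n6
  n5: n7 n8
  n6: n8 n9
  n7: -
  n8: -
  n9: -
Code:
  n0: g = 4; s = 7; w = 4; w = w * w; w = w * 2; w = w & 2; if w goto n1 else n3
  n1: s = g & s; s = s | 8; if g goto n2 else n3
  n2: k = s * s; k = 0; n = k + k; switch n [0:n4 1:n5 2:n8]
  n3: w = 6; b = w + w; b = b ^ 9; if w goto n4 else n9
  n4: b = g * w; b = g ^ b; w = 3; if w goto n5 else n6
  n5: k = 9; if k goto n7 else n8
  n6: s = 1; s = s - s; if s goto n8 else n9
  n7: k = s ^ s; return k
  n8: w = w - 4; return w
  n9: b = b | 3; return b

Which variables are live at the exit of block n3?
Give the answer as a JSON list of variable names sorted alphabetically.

Answer: ["b", "g", "s", "w"]

Derivation:
def/use:
  n0: def={g,s,w} ue=∅
  n1: def={s} ue={g,s}
  n2: def={k,n} ue={s}
  n3: def={b,w} ue=∅
  n4: def={b,w} ue={g,w}
  n5: def={k} ue=∅
  n6: def={s} ue=∅
  n7: def={k} ue={s}
  n8: def={w} ue={w}
  n9: def={b} ue={b}

Liveness:
  n0: in=∅ out={g,s,w}
  n1: in={g,s,w} out={g,s,w}
  n2: in={g,s,w} out={g,s,w}
  n3: in={g,s} out={b,g,s,w}
  n4: in={g,s,w} out={b,s,w}
  n5: in={s,w} out={s,w}
  n6: in={b,w} out={b,w}
  n7: in={s} out=∅
  n8: in={w} out=∅
  n9: in={b} out=∅

live-out(n3) = ["b", "g", "s", "w"]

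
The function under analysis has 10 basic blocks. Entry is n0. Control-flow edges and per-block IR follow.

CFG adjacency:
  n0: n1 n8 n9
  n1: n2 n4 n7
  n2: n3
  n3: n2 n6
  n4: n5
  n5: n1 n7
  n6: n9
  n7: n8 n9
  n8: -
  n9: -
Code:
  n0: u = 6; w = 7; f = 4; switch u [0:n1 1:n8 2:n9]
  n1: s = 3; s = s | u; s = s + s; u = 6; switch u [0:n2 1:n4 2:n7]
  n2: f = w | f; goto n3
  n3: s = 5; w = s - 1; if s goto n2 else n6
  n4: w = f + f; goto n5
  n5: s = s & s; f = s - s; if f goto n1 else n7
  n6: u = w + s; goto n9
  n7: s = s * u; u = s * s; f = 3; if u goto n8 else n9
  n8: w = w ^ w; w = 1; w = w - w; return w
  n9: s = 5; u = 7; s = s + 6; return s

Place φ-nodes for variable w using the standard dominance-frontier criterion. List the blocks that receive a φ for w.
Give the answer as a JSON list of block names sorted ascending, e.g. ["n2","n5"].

idom tree: n1←n0 n2←n1 n3←n2 n4←n1 n5←n4 n6←n3 n7←n1 n8←n0 n9←n0
Dom at joins:
  n1: preds {n0,n5}: {n0} ∩ {n0,n1,n4,n5} = {n0}; idom=n0
  n2: preds {n1,n3}: {n0,n1} ∩ {n0,n1,n2,n3} = {n0,n1}; idom=n1
  n7: preds {n1,n5}: {n0,n1} ∩ {n0,n1,n4,n5} = {n0,n1}; idom=n1
  n8: preds {n0,n7}: {n0} ∩ {n0,n1,n7} = {n0}; idom=n0
  n9: preds {n0,n6,n7}: {n0} ∩ {n0,n1,n2,n3,n6} ∩ {n0,n1,n7} = {n0}; idom=n0

Frontier:
  n1←n0: walk · to n0
  n1←n5: walk n5→n4→n1 to n0
  n2←n1: walk · to n1
  n2←n3: walk n3→n2 to n1
  n7←n1: walk · to n1
  n7←n5: walk n5→n4 to n1
  n8←n0: walk · to n0
  n8←n7: walk n7→n1 to n0
  n9←n0: walk · to n0
  n9←n6: walk n6→n3→n2→n1 to n0
  n9←n7: walk n7→n1 to n0
  DF(n0)=∅
  DF(n1)={n1,n8,n9}
  DF(n2)={n2,n9}
  DF(n3)={n2,n9}
  DF(n4)={n1,n7}
  DF(n5)={n1,n7}
  DF(n6)={n9}
  DF(n7)={n8,n9}
  DF(n8)=∅
  DF(n9)=∅

φ for w: defs {n0,n3,n4,n8}
  DF⁺ = {n1,n2,n7,n8,n9}

Answer: ["n1", "n2", "n7", "n8", "n9"]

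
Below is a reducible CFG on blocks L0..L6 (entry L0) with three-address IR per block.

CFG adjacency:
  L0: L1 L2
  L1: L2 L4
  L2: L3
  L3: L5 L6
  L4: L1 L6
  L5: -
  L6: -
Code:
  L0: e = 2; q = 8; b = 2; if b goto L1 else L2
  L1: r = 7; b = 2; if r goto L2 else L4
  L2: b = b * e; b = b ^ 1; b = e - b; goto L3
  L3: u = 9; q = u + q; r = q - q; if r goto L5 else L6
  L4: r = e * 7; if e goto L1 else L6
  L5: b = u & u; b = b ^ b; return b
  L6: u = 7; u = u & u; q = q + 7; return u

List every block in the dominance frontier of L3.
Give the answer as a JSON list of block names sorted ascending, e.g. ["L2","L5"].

Answer: ["L6"]

Analysis:
idom tree: L1←L0 L2←L0 L3←L2 L4←L1 L5←L3 L6←L0
Dom at joins:
  L1: preds {L0,L4}: {L0} ∩ {L0,L1,L4} = {L0}; idom=L0
  L2: preds {L0,L1}: {L0} ∩ {L0,L1} = {L0}; idom=L0
  L6: preds {L3,L4}: {L0,L2,L3} ∩ {L0,L1,L4} = {L0}; idom=L0

DF derivation:
  L1←L0: walk · to L0
  L1←L4: walk L4→L1 to L0
  L2←L0: walk · to L0
  L2←L1: walk L1 to L0
  L6←L3: walk L3→L2 to L0
  L6←L4: walk L4→L1 to L0
  L0 → ∅
  L1 → {L1,L2,L6}
  L2 → {L6}
  L3 → {L6}
  L4 → {L1,L6}
  L5 → ∅
  L6 → ∅

DF(L3) = ["L6"]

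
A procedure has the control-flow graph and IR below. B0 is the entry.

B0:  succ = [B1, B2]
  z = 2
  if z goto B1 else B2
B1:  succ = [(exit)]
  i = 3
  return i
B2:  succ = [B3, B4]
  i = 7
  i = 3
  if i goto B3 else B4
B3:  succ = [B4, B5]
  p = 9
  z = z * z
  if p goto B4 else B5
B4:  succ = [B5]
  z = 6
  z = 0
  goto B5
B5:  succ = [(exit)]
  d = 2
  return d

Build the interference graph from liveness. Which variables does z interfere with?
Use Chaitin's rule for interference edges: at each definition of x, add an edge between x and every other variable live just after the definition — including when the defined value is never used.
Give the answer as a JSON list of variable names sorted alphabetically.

Answer: ["i", "p"]

Derivation:
Per-block:
  B0: {z} / ∅
  B1: {i} / ∅
  B2: {i} / ∅
  B3: {p,z} / {z}
  B4: {z} / ∅
  B5: {d} / ∅

Backward fixpoint:
  B0 li=∅ lo={z}
  B1 li=∅ lo=∅
  B2 li={z} lo={z}
  B3 li={z} lo=∅
  B4 li=∅ lo=∅
  B5 li=∅ lo=∅

Interfere edges:
  d — ∅
  i — {z}
  p — {z}
  z — {i,p}

N(z) = ["i", "p"]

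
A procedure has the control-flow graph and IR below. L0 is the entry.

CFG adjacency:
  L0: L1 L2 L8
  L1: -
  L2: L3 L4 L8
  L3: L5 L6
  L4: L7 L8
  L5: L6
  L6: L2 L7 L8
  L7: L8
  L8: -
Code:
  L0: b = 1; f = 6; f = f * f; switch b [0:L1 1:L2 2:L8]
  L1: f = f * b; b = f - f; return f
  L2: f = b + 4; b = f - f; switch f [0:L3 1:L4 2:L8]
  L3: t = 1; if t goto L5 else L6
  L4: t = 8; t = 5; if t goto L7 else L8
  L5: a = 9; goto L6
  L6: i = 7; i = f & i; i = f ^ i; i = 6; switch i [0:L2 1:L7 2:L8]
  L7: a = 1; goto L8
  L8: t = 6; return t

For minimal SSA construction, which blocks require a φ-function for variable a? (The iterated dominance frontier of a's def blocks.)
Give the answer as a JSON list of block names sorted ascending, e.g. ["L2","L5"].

Answer: ["L2", "L6", "L7", "L8"]

Working:
idom tree: L1←L0 L2←L0 L3←L2 L4←L2 L5←L3 L6←L3 L7←L2 L8←L0
Dom∩ at merges:
  L2: preds {L0,L6}: {L0} ∩ {L0,L2,L3,L6} = {L0}; idom=L0
  L6: preds {L3,L5}: {L0,L2,L3} ∩ {L0,L2,L3,L5} = {L0,L2,L3}; idom=L3
  L7: preds {L4,L6}: {L0,L2,L4} ∩ {L0,L2,L3,L6} = {L0,L2}; idom=L2
  L8: preds {L0,L2,L4,L6,L7}: {L0} ∩ {L0,L2} ∩ {L0,L2,L4} ∩ {L0,L2,L3,L6} ∩ {L0,L2,L7} = {L0}; idom=L0

Frontier:
  join L2 pred L0: · stop@L0
  join L2 pred L6: L6→L3→L2 stop@L0
  join L6 pred L3: · stop@L3
  join L6 pred L5: L5 stop@L3
  join L7 pred L4: L4 stop@L2
  join L7 pred L6: L6→L3 stop@L2
  join L8 pred L0: · stop@L0
  join L8 pred L2: L2 stop@L0
  join L8 pred L4: L4→L2 stop@L0
  join L8 pred L6: L6→L3→L2 stop@L0
  join L8 pred L7: L7→L2 stop@L0
  L0 → ∅
  L1 → ∅
  L2 → {L2,L8}
  L3 → {L2,L7,L8}
  L4 → {L7,L8}
  L5 → {L6}
  L6 → {L2,L7,L8}
  L7 → {L8}
  L8 → ∅

φ for a: defs {L5,L7}
  DF⁺ = {L2,L6,L7,L8}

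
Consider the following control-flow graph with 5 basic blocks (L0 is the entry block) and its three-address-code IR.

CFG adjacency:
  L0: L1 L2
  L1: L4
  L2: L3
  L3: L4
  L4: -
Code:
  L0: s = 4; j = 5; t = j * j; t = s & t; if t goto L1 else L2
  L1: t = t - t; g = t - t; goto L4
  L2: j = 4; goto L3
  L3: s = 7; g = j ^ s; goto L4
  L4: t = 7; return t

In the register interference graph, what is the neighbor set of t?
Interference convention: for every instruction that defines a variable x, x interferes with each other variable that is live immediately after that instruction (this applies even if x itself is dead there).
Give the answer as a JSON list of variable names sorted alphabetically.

def/use:
  L0 def {j,s,t} use ∅
  L1 def {g,t} use {t}
  L2 def {j} use ∅
  L3 def {g,s} use {j}
  L4 def {t} use ∅

Live sets:
  L0: in=∅ out={t}
  L1: in={t} out=∅
  L2: in=∅ out={j}
  L3: in={j} out=∅
  L4: in=∅ out=∅

Interfere edges:
  g — ∅
  j — {s}
  s — {j,t}
  t — {s}

N(t) = ["s"]

Answer: ["s"]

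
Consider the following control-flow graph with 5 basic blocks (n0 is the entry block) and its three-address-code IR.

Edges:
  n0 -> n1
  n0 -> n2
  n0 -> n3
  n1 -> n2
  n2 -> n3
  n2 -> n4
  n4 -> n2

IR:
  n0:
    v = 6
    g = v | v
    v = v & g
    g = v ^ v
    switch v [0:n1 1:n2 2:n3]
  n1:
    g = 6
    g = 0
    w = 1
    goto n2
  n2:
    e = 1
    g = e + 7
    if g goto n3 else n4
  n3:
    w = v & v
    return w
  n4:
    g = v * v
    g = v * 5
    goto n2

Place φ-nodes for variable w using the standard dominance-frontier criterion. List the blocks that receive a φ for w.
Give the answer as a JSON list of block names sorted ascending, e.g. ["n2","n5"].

Answer: ["n2", "n3"]

Working:
idom tree: n1←n0 n2←n0 n3←n0 n4←n2
Dom∩ at merges:
  n2: preds {n0,n1,n4}: {n0} ∩ {n0,n1} ∩ {n0,n2,n4} = {n0}; idom=n0
  n3: preds {n0,n2}: {n0} ∩ {n0,n2} = {n0}; idom=n0

DF walk-up:
  join n2 pred n0: · stop@n0
  join n2 pred n1: n1 stop@n0
  join n2 pred n4: n4→n2 stop@n0
  join n3 pred n0: · stop@n0
  join n3 pred n2: n2 stop@n0
  n0 → ∅
  n1 → {n2}
  n2 → {n2,n3}
  n3 → ∅
  n4 → {n2}

φ for w: defs {n1,n3}
  DF⁺ = {n2,n3}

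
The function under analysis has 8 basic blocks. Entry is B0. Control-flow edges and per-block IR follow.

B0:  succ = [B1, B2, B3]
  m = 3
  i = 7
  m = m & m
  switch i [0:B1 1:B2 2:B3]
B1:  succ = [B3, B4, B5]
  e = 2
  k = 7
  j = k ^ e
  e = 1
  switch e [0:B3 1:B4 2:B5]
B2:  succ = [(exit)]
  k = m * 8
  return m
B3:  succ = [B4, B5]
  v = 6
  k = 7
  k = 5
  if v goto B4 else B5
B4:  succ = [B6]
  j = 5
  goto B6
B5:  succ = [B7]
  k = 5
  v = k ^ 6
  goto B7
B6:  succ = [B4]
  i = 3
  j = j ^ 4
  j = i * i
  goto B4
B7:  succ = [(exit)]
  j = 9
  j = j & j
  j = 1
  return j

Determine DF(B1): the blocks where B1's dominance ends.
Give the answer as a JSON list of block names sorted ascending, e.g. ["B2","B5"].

idom tree: B1←B0 B2←B0 B3←B0 B4←B0 B5←B0 B6←B4 B7←B5
Dom∩ at merges:
  B3: preds {B0,B1}: {B0} ∩ {B0,B1} = {B0}; idom=B0
  B4: preds {B1,B3,B6}: {B0,B1} ∩ {B0,B3} ∩ {B0,B4,B6} = {B0}; idom=B0
  B5: preds {B1,B3}: {B0,B1} ∩ {B0,B3} = {B0}; idom=B0

DF derivation:
  join B3 pred B0: · stop@B0
  join B3 pred B1: B1 stop@B0
  join B4 pred B1: B1 stop@B0
  join B4 pred B3: B3 stop@B0
  join B4 pred B6: B6→B4 stop@B0
  join B5 pred B1: B1 stop@B0
  join B5 pred B3: B3 stop@B0
  B0 → ∅
  B1 → {B3,B4,B5}
  B2 → ∅
  B3 → {B4,B5}
  B4 → {B4}
  B5 → ∅
  B6 → {B4}
  B7 → ∅

DF(B1) = ["B3", "B4", "B5"]

Answer: ["B3", "B4", "B5"]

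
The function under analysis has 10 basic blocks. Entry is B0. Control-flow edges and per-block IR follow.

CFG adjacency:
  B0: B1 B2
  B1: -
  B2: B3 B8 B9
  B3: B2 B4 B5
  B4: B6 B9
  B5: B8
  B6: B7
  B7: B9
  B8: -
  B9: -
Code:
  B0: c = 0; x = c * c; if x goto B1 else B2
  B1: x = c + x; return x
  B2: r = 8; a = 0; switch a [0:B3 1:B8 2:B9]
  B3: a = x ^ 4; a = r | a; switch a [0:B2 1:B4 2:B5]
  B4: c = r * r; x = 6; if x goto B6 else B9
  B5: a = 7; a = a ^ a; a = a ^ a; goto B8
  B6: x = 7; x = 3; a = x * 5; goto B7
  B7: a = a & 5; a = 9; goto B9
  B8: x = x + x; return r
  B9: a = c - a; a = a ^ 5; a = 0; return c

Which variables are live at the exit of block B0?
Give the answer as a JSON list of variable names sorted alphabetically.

Answer: ["c", "x"]

Analysis:
Per-block:
  B0: {c,x} / ∅
  B1: {x} / {c,x}
  B2: {a,r} / ∅
  B3: {a} / {r,x}
  B4: {c,x} / {r}
  B5: {a} / ∅
  B6: {a,x} / ∅
  B7: {a} / {a}
  B8: {x} / {r,x}
  B9: {a} / {a,c}

Backward fixpoint:
  B0 li=∅ lo={c,x}
  B1 li={c,x} lo=∅
  B2 li={c,x} lo={a,c,r,x}
  B3 li={c,r,x} lo={a,c,r,x}
  B4 li={a,r} lo={a,c}
  B5 li={r,x} lo={r,x}
  B6 li={c} lo={a,c}
  B7 li={a,c} lo={a,c}
  B8 li={r,x} lo=∅
  B9 li={a,c} lo=∅

live-out(B0) = ["c", "x"]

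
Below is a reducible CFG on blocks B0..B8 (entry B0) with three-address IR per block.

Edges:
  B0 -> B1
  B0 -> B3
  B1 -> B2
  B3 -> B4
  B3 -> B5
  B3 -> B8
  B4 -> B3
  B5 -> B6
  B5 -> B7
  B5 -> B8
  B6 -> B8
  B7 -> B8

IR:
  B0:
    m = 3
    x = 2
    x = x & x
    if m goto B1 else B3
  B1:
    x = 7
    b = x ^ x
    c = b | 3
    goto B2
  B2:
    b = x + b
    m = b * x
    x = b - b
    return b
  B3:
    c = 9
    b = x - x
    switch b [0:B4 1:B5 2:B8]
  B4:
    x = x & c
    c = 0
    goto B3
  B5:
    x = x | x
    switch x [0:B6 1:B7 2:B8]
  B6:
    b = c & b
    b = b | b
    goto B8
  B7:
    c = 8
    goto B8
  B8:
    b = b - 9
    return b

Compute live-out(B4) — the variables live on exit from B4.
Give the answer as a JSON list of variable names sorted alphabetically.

Per-block:
  B0 def {m,x} use ∅
  B1 def {b,c,x} use ∅
  B2 def {b,m,x} use {b,x}
  B3 def {b,c} use {x}
  B4 def {c,x} use {c,x}
  B5 def {x} use {x}
  B6 def {b} use {b,c}
  B7 def {c} use ∅
  B8 def {b} use {b}

Liveness:
  live B0: ∅→{x}
  live B1: ∅→{b,x}
  live B2: {b,x}→∅
  live B3: {x}→{b,c,x}
  live B4: {c,x}→{x}
  live B5: {b,c,x}→{b,c}
  live B6: {b,c}→{b}
  live B7: {b}→{b}
  live B8: {b}→∅

live-out(B4) = ["x"]

Answer: ["x"]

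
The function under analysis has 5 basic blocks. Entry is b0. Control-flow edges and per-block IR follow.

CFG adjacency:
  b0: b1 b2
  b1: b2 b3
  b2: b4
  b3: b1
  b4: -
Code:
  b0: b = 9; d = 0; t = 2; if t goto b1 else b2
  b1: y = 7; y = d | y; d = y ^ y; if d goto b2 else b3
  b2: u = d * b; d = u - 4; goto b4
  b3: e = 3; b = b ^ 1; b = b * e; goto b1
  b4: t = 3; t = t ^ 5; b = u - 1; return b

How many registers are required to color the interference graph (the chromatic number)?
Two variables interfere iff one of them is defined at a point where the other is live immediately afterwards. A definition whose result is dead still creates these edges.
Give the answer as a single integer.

def/use:
  b0: def={b,d,t} ue=∅
  b1: def={d,y} ue={d}
  b2: def={d,u} ue={b,d}
  b3: def={b,e} ue={b}
  b4: def={b,t} ue={u}

Live sets:
  b0 li=∅ lo={b,d}
  b1 li={b,d} lo={b,d}
  b2 li={b,d} lo={u}
  b3 li={b,d} lo={b,d}
  b4 li={u} lo=∅

Conflict graph:
  b: {d,e,t,y}
  d: {b,e,t,u,y}
  e: {b,d}
  t: {b,d,u}
  u: {d,t}
  y: {b,d}

Registers:
  {b,d,e} pairwise interfere (3-clique) ⇒ χ ≥ 3
  assign b→R1 d→R0 e→R2 t→R2 u→R1 y→R2 — no edge inside a register ⇒ χ ≤ 3
  χ = 3

Answer: 3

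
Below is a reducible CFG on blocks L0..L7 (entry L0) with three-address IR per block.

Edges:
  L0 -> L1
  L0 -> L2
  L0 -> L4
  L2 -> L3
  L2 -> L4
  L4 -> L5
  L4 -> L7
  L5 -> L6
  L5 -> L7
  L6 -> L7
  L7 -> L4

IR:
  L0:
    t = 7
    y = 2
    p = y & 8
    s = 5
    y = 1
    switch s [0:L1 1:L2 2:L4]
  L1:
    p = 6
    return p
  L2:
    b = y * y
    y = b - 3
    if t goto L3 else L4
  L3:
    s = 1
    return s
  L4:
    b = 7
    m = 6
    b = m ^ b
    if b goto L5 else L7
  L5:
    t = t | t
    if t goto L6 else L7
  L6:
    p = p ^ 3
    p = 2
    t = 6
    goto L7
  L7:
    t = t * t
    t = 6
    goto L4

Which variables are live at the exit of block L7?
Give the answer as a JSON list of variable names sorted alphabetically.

Answer: ["p", "t"]

Working:
Block summaries:
  L0 def {p,s,t,y} use ∅
  L1 def {p} use ∅
  L2 def {b,y} use {t,y}
  L3 def {s} use ∅
  L4 def {b,m} use ∅
  L5 def {t} use {t}
  L6 def {p,t} use {p}
  L7 def {t} use {t}

Backward fixpoint:
  L0 li=∅ lo={p,t,y}
  L1 li=∅ lo=∅
  L2 li={p,t,y} lo={p,t}
  L3 li=∅ lo=∅
  L4 li={p,t} lo={p,t}
  L5 li={p,t} lo={p,t}
  L6 li={p} lo={p,t}
  L7 li={p,t} lo={p,t}

live-out(L7) = ["p", "t"]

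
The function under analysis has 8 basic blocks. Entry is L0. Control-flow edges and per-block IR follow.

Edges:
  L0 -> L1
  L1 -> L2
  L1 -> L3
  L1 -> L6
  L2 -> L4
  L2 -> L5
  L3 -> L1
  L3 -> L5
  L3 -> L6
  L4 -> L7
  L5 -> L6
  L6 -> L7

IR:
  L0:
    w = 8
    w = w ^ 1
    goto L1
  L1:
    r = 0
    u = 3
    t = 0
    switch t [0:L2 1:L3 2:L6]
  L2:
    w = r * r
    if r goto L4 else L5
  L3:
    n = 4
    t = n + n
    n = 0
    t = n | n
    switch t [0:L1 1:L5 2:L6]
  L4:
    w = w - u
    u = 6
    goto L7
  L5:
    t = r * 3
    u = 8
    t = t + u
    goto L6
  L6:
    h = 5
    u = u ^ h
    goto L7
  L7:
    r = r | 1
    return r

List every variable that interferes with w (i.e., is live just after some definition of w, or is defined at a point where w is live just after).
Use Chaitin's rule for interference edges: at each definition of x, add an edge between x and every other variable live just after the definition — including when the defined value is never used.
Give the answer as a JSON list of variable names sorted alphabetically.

Per-block:
  L0 def {w} use ∅
  L1 def {r,t,u} use ∅
  L2 def {w} use {r}
  L3 def {n,t} use ∅
  L4 def {u,w} use {u,w}
  L5 def {t,u} use {r}
  L6 def {h,u} use {u}
  L7 def {r} use {r}

Liveness:
  L0 li=∅ lo=∅
  L1 li=∅ lo={r,u}
  L2 li={r,u} lo={r,u,w}
  L3 li={r,u} lo={r,u}
  L4 li={r,u,w} lo={r}
  L5 li={r} lo={r,u}
  L6 li={r,u} lo={r}
  L7 li={r} lo=∅

Conflict graph:
  h: {r,u}
  n: {r,u}
  r: {h,n,t,u,w}
  t: {r,u}
  u: {h,n,r,t,w}
  w: {r,u}

N(w) = ["r", "u"]

Answer: ["r", "u"]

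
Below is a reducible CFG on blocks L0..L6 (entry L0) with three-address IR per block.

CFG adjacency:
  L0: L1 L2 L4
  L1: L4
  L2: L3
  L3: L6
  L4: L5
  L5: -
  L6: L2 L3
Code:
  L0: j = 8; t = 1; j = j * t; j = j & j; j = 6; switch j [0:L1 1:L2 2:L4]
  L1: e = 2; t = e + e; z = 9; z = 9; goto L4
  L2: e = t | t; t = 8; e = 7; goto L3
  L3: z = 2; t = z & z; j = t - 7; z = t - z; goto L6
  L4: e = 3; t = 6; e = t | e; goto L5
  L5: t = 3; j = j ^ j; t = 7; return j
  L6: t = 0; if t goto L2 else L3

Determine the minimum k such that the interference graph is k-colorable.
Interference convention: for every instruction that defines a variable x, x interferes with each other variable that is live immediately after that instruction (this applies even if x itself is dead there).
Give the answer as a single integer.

Answer: 3

Derivation:
Block summaries:
  L0 def {j,t} use ∅
  L1 def {e,t,z} use ∅
  L2 def {e,t} use {t}
  L3 def {j,t,z} use ∅
  L4 def {e,t} use ∅
  L5 def {j,t} use {j}
  L6 def {t} use ∅

Backward fixpoint:
  live L0: ∅→{j,t}
  live L1: {j}→{j}
  live L2: {t}→∅
  live L3: ∅→∅
  live L4: {j}→{j}
  live L5: {j}→∅
  live L6: ∅→{t}

Interference:
  e↔{j,t}
  j↔{e,t,z}
  t↔{e,j,z}
  z↔{j,t}

Registers:
  clique {e,j,t} ⇒ need ≥ 3
  assign e→r2 j→r0 t→r1 z→r2 — no edge inside a register ⇒ χ ≤ 3
  χ = 3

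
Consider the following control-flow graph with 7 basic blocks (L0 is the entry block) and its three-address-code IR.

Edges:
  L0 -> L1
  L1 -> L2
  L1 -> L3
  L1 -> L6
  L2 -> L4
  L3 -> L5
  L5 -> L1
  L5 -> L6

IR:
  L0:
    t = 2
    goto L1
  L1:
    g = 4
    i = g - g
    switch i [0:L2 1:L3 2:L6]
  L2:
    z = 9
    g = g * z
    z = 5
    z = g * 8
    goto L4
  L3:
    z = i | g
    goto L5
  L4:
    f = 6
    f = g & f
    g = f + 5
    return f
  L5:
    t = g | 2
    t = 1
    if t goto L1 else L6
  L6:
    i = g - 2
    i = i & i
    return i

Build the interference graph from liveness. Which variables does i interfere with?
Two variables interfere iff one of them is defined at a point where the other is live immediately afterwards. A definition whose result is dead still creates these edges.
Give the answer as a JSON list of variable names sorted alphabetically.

Answer: ["g"]

Derivation:
Block summaries:
  L0: {t} / ∅
  L1: {g,i} / ∅
  L2: {g,z} / {g}
  L3: {z} / {g,i}
  L4: {f,g} / {g}
  L5: {t} / {g}
  L6: {i} / {g}

Live sets:
  L0: in=∅ out=∅
  L1: in=∅ out={g,i}
  L2: in={g} out={g}
  L3: in={g,i} out={g}
  L4: in={g} out=∅
  L5: in={g} out={g}
  L6: in={g} out=∅

Interference:
  f — {g}
  g — {f,i,t,z}
  i — {g}
  t — {g}
  z — {g}

N(i) = ["g"]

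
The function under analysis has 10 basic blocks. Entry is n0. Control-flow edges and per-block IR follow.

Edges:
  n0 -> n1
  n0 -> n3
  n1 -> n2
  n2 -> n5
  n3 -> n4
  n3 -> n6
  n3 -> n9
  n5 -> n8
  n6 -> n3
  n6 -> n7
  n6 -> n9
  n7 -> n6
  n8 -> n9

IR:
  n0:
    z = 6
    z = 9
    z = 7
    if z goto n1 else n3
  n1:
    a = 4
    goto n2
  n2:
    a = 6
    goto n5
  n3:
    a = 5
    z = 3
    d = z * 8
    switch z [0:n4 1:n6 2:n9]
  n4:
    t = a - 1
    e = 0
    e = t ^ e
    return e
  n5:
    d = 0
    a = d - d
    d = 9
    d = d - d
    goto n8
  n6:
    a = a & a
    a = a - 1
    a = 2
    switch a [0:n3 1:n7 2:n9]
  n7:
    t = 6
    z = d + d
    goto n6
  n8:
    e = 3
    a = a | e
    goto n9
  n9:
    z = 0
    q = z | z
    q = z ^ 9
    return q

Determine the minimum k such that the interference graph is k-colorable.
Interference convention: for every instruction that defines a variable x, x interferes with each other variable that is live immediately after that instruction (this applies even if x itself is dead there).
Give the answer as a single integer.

Answer: 3

Working:
def/use:
  n0: {z} / ∅
  n1: {a} / ∅
  n2: {a} / ∅
  n3: {a,d,z} / ∅
  n4: {e,t} / {a}
  n5: {a,d} / ∅
  n6: {a} / {a}
  n7: {t,z} / {d}
  n8: {a,e} / {a}
  n9: {q,z} / ∅

Liveness:
  n0 li=∅ lo=∅
  n1 li=∅ lo=∅
  n2 li=∅ lo=∅
  n3 li=∅ lo={a,d}
  n4 li={a} lo=∅
  n5 li=∅ lo={a}
  n6 li={a,d} lo={a,d}
  n7 li={a,d} lo={a,d}
  n8 li={a} lo=∅
  n9 li=∅ lo=∅

Conflict graph:
  a↔{d,e,t,z}
  d↔{a,t,z}
  e↔{a,t}
  q↔{z}
  t↔{a,d,e}
  z↔{a,d,q}

Registers:
  clique {a,d,t} ⇒ need ≥ 3
  3-colouring: r0={a,q}  r1={d,e}  r2={t,z}
  χ = 3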